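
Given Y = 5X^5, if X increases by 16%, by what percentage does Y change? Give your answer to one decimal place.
110.0%

For Y = 5X^5:
If X → X(1 + 0.16)
Then Y → Y · (1 + 0.16)^5
     ≈ Y · 2.1003

Percentage change = ((1 + 0.16)^5 − 1) × 100% ≈ 110.0%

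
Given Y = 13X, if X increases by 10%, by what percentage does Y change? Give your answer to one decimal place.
10.0%

For Y = 13X:
If X → X(1 + 0.1)
Then Y → Y · (1 + 0.1)^1
     = Y · 1.1000

Percentage change = ((1 + 0.1)^1 − 1) × 100% = 10.0%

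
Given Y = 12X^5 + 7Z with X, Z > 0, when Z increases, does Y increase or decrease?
Y increases

Taking the partial derivative:
∂Y/∂Z = 7

∂Y/∂Z = 7 > 0 (assuming positive values)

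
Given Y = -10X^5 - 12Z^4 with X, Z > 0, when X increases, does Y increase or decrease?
Y decreases

Taking the partial derivative:
∂Y/∂X = -50X^4

∂Y/∂X = -50X^4 < 0 (assuming positive values)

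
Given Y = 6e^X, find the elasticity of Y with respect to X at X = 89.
Elasticity = 89

Elasticity = (dY/dX) · (X/Y)

dY/dX = 6·e^X
At X = 89: dY/dX = 6·e^89, Y = 6·e^89

Elasticity = (6·e^89) · (89 / (6·e^89)) = 89

Interpretation: for a small percentage change in X, the percentage change in Y is approximately 89.00 times as large.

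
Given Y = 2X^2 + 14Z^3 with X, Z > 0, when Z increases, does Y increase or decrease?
Y increases

Taking the partial derivative:
∂Y/∂Z = 42Z^2

∂Y/∂Z = 42Z^2 > 0 (assuming positive values)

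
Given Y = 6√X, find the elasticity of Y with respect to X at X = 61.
Elasticity = 1/2

Elasticity = (dY/dX) · (X/Y)

dY/dX = 3/√X
At X = 61: dY/dX = 3·√61/61, Y = 6·√61

Elasticity = (3·√61/61) · (61 / (6·√61)) = 1/2

Interpretation: for a small percentage change in X, the percentage change in Y is approximately 0.50 times as large.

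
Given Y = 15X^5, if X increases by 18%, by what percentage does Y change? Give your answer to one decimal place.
128.8%

For Y = 15X^5:
If X → X(1 + 0.18)
Then Y → Y · (1 + 0.18)^5
     ≈ Y · 2.2878

Percentage change = ((1 + 0.18)^5 − 1) × 100% ≈ 128.8%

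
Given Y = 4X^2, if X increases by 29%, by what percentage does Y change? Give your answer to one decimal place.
66.4%

For Y = 4X^2:
If X → X(1 + 0.29)
Then Y → Y · (1 + 0.29)^2
     = Y · 1.6641

Percentage change = ((1 + 0.29)^2 − 1) × 100% ≈ 66.4%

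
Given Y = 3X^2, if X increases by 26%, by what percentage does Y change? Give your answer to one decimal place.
58.8%

For Y = 3X^2:
If X → X(1 + 0.26)
Then Y → Y · (1 + 0.26)^2
     = Y · 1.5876

Percentage change = ((1 + 0.26)^2 − 1) × 100% ≈ 58.8%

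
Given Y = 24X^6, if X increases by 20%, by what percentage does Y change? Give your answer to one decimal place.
198.6%

For Y = 24X^6:
If X → X(1 + 0.2)
Then Y → Y · (1 + 0.2)^6
     ≈ Y · 2.9860

Percentage change = ((1 + 0.2)^6 − 1) × 100% ≈ 198.6%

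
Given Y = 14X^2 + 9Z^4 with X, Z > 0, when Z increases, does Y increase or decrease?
Y increases

Taking the partial derivative:
∂Y/∂Z = 36Z^3

∂Y/∂Z = 36Z^3 > 0 (assuming positive values)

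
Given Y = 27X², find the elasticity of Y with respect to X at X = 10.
Elasticity = 2

Elasticity = (dY/dX) · (X/Y)

dY/dX = 54·X
At X = 10: dY/dX = 540, Y = 2700

Elasticity = 540 · (10 / 2700) = 2

Interpretation: for a small percentage change in X, the percentage change in Y is approximately 2.00 times as large.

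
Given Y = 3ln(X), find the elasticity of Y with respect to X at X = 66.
Elasticity = 1/ln(66) ≈ 0.2387

Elasticity = (dY/dX) · (X/Y)

dY/dX = 3/X
At X = 66: dY/dX = 1/22, Y = 3·ln(66)

Elasticity = (1/22) · (66 / (3·ln(66))) = 1/ln(66) ≈ 0.2387

Interpretation: for a small percentage change in X, the percentage change in Y is approximately 0.24 times as large.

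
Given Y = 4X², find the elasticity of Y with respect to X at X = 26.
Elasticity = 2

Elasticity = (dY/dX) · (X/Y)

dY/dX = 8·X
At X = 26: dY/dX = 208, Y = 2704

Elasticity = 208 · (26 / 2704) = 2

Interpretation: for a small percentage change in X, the percentage change in Y is approximately 2.00 times as large.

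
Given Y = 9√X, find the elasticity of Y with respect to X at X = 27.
Elasticity = 1/2

Elasticity = (dY/dX) · (X/Y)

dY/dX = 9/(2·√X)
At X = 27: dY/dX = √3/2, Y = 27·√3

Elasticity = (√3/2) · (27 / (27·√3)) = 1/2

Interpretation: for a small percentage change in X, the percentage change in Y is approximately 0.50 times as large.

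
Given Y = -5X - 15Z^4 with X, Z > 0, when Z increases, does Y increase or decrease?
Y decreases

Taking the partial derivative:
∂Y/∂Z = -60Z^3

∂Y/∂Z = -60Z^3 < 0 (assuming positive values)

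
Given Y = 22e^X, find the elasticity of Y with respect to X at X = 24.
Elasticity = 24

Elasticity = (dY/dX) · (X/Y)

dY/dX = 22·e^X
At X = 24: dY/dX = 22·e^24, Y = 22·e^24

Elasticity = (22·e^24) · (24 / (22·e^24)) = 24

Interpretation: for a small percentage change in X, the percentage change in Y is approximately 24.00 times as large.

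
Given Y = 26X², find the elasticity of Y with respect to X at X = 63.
Elasticity = 2

Elasticity = (dY/dX) · (X/Y)

dY/dX = 52·X
At X = 63: dY/dX = 3276, Y = 103194

Elasticity = 3276 · (63 / 103194) = 2

Interpretation: for a small percentage change in X, the percentage change in Y is approximately 2.00 times as large.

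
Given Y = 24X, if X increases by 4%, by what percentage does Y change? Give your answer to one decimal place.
4.0%

For Y = 24X:
If X → X(1 + 0.04)
Then Y → Y · (1 + 0.04)^1
     = Y · 1.0400

Percentage change = ((1 + 0.04)^1 − 1) × 100% = 4.0%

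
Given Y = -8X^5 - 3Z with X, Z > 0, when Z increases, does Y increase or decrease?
Y decreases

Taking the partial derivative:
∂Y/∂Z = -3

∂Y/∂Z = -3 < 0 (assuming positive values)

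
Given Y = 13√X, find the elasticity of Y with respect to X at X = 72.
Elasticity = 1/2

Elasticity = (dY/dX) · (X/Y)

dY/dX = 13/(2·√X)
At X = 72: dY/dX = 13·√2/24, Y = 78·√2

Elasticity = (13·√2/24) · (72 / (78·√2)) = 1/2

Interpretation: for a small percentage change in X, the percentage change in Y is approximately 0.50 times as large.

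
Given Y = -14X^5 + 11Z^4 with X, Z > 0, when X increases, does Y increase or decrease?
Y decreases

Taking the partial derivative:
∂Y/∂X = -70X^4

∂Y/∂X = -70X^4 < 0 (assuming positive values)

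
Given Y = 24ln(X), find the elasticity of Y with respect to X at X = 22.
Elasticity = 1/ln(22) ≈ 0.3235

Elasticity = (dY/dX) · (X/Y)

dY/dX = 24/X
At X = 22: dY/dX = 12/11, Y = 24·ln(22)

Elasticity = (12/11) · (22 / (24·ln(22))) = 1/ln(22) ≈ 0.3235

Interpretation: for a small percentage change in X, the percentage change in Y is approximately 0.32 times as large.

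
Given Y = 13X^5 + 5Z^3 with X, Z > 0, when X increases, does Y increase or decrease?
Y increases

Taking the partial derivative:
∂Y/∂X = 65X^4

∂Y/∂X = 65X^4 > 0 (assuming positive values)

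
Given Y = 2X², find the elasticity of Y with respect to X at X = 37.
Elasticity = 2

Elasticity = (dY/dX) · (X/Y)

dY/dX = 4·X
At X = 37: dY/dX = 148, Y = 2738

Elasticity = 148 · (37 / 2738) = 2

Interpretation: for a small percentage change in X, the percentage change in Y is approximately 2.00 times as large.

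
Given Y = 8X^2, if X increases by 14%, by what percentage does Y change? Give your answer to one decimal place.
30.0%

For Y = 8X^2:
If X → X(1 + 0.14)
Then Y → Y · (1 + 0.14)^2
     = Y · 1.2996

Percentage change = ((1 + 0.14)^2 − 1) × 100% ≈ 30.0%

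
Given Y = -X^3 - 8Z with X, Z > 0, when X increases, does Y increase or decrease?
Y decreases

Taking the partial derivative:
∂Y/∂X = -3X^2

∂Y/∂X = -3X^2 < 0 (assuming positive values)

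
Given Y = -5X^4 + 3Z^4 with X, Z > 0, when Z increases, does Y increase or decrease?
Y increases

Taking the partial derivative:
∂Y/∂Z = 12Z^3

∂Y/∂Z = 12Z^3 > 0 (assuming positive values)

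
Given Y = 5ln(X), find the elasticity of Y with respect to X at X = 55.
Elasticity = 1/ln(55) ≈ 0.2495

Elasticity = (dY/dX) · (X/Y)

dY/dX = 5/X
At X = 55: dY/dX = 1/11, Y = 5·ln(55)

Elasticity = (1/11) · (55 / (5·ln(55))) = 1/ln(55) ≈ 0.2495

Interpretation: for a small percentage change in X, the percentage change in Y is approximately 0.25 times as large.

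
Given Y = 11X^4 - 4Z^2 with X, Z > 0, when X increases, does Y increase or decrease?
Y increases

Taking the partial derivative:
∂Y/∂X = 44X^3

∂Y/∂X = 44X^3 > 0 (assuming positive values)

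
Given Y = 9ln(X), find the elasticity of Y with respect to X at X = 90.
Elasticity = 1/ln(90) ≈ 0.2222

Elasticity = (dY/dX) · (X/Y)

dY/dX = 9/X
At X = 90: dY/dX = 1/10, Y = 9·ln(90)

Elasticity = (1/10) · (90 / (9·ln(90))) = 1/ln(90) ≈ 0.2222

Interpretation: for a small percentage change in X, the percentage change in Y is approximately 0.22 times as large.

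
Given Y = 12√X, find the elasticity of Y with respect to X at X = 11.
Elasticity = 1/2

Elasticity = (dY/dX) · (X/Y)

dY/dX = 6/√X
At X = 11: dY/dX = 6·√11/11, Y = 12·√11

Elasticity = (6·√11/11) · (11 / (12·√11)) = 1/2

Interpretation: for a small percentage change in X, the percentage change in Y is approximately 0.50 times as large.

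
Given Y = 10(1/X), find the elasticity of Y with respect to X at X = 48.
Elasticity = -1

Elasticity = (dY/dX) · (X/Y)

dY/dX = -10/X²
At X = 48: dY/dX = -5/1152, Y = 5/24

Elasticity = (-5/1152) · (48 / (5/24)) = -1

Interpretation: for a small percentage change in X, the percentage change in Y is approximately -1.00 times as large.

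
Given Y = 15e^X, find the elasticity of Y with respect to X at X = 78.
Elasticity = 78

Elasticity = (dY/dX) · (X/Y)

dY/dX = 15·e^X
At X = 78: dY/dX = 15·e^78, Y = 15·e^78

Elasticity = (15·e^78) · (78 / (15·e^78)) = 78

Interpretation: for a small percentage change in X, the percentage change in Y is approximately 78.00 times as large.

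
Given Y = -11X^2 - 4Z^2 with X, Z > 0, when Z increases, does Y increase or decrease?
Y decreases

Taking the partial derivative:
∂Y/∂Z = -8Z

∂Y/∂Z = -8Z < 0 (assuming positive values)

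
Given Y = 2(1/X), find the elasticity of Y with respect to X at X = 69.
Elasticity = -1

Elasticity = (dY/dX) · (X/Y)

dY/dX = -2/X²
At X = 69: dY/dX = -2/4761, Y = 2/69

Elasticity = (-2/4761) · (69 / (2/69)) = -1

Interpretation: for a small percentage change in X, the percentage change in Y is approximately -1.00 times as large.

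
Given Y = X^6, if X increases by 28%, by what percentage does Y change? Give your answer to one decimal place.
339.8%

For Y = X^6:
If X → X(1 + 0.28)
Then Y → Y · (1 + 0.28)^6
     ≈ Y · 4.3980

Percentage change = ((1 + 0.28)^6 − 1) × 100% ≈ 339.8%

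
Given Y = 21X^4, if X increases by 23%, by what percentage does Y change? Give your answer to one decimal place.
128.9%

For Y = 21X^4:
If X → X(1 + 0.23)
Then Y → Y · (1 + 0.23)^4
     ≈ Y · 2.2889

Percentage change = ((1 + 0.23)^4 − 1) × 100% ≈ 128.9%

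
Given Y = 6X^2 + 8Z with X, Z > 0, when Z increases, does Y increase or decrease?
Y increases

Taking the partial derivative:
∂Y/∂Z = 8

∂Y/∂Z = 8 > 0 (assuming positive values)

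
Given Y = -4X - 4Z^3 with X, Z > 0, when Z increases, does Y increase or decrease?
Y decreases

Taking the partial derivative:
∂Y/∂Z = -12Z^2

∂Y/∂Z = -12Z^2 < 0 (assuming positive values)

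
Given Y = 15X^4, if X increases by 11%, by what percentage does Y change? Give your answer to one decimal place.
51.8%

For Y = 15X^4:
If X → X(1 + 0.11)
Then Y → Y · (1 + 0.11)^4
     ≈ Y · 1.5181

Percentage change = ((1 + 0.11)^4 − 1) × 100% ≈ 51.8%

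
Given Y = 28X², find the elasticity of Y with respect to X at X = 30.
Elasticity = 2

Elasticity = (dY/dX) · (X/Y)

dY/dX = 56·X
At X = 30: dY/dX = 1680, Y = 25200

Elasticity = 1680 · (30 / 25200) = 2

Interpretation: for a small percentage change in X, the percentage change in Y is approximately 2.00 times as large.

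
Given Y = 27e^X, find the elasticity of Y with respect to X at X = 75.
Elasticity = 75

Elasticity = (dY/dX) · (X/Y)

dY/dX = 27·e^X
At X = 75: dY/dX = 27·e^75, Y = 27·e^75

Elasticity = (27·e^75) · (75 / (27·e^75)) = 75

Interpretation: for a small percentage change in X, the percentage change in Y is approximately 75.00 times as large.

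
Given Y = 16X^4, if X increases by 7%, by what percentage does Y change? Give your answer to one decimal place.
31.1%

For Y = 16X^4:
If X → X(1 + 0.07)
Then Y → Y · (1 + 0.07)^4
     ≈ Y · 1.3108

Percentage change = ((1 + 0.07)^4 − 1) × 100% ≈ 31.1%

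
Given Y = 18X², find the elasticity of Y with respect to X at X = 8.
Elasticity = 2

Elasticity = (dY/dX) · (X/Y)

dY/dX = 36·X
At X = 8: dY/dX = 288, Y = 1152

Elasticity = 288 · (8 / 1152) = 2

Interpretation: for a small percentage change in X, the percentage change in Y is approximately 2.00 times as large.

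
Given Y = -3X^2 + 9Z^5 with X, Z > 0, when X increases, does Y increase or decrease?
Y decreases

Taking the partial derivative:
∂Y/∂X = -6X

∂Y/∂X = -6X < 0 (assuming positive values)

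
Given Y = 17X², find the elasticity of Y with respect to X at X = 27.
Elasticity = 2

Elasticity = (dY/dX) · (X/Y)

dY/dX = 34·X
At X = 27: dY/dX = 918, Y = 12393

Elasticity = 918 · (27 / 12393) = 2

Interpretation: for a small percentage change in X, the percentage change in Y is approximately 2.00 times as large.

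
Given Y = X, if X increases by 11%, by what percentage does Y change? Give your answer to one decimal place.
11.0%

For Y = X:
If X → X(1 + 0.11)
Then Y → Y · (1 + 0.11)^1
     = Y · 1.1100

Percentage change = ((1 + 0.11)^1 − 1) × 100% = 11.0%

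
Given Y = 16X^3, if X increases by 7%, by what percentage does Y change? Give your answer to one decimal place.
22.5%

For Y = 16X^3:
If X → X(1 + 0.07)
Then Y → Y · (1 + 0.07)^3
     ≈ Y · 1.2250

Percentage change = ((1 + 0.07)^3 − 1) × 100% ≈ 22.5%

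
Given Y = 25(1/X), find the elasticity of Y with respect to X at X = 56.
Elasticity = -1

Elasticity = (dY/dX) · (X/Y)

dY/dX = -25/X²
At X = 56: dY/dX = -25/3136, Y = 25/56

Elasticity = (-25/3136) · (56 / (25/56)) = -1

Interpretation: for a small percentage change in X, the percentage change in Y is approximately -1.00 times as large.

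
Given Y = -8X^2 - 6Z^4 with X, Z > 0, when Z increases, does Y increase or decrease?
Y decreases

Taking the partial derivative:
∂Y/∂Z = -24Z^3

∂Y/∂Z = -24Z^3 < 0 (assuming positive values)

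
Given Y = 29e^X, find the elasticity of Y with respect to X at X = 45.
Elasticity = 45

Elasticity = (dY/dX) · (X/Y)

dY/dX = 29·e^X
At X = 45: dY/dX = 29·e^45, Y = 29·e^45

Elasticity = (29·e^45) · (45 / (29·e^45)) = 45

Interpretation: for a small percentage change in X, the percentage change in Y is approximately 45.00 times as large.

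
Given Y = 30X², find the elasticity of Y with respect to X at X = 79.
Elasticity = 2

Elasticity = (dY/dX) · (X/Y)

dY/dX = 60·X
At X = 79: dY/dX = 4740, Y = 187230

Elasticity = 4740 · (79 / 187230) = 2

Interpretation: for a small percentage change in X, the percentage change in Y is approximately 2.00 times as large.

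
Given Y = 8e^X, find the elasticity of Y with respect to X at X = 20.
Elasticity = 20

Elasticity = (dY/dX) · (X/Y)

dY/dX = 8·e^X
At X = 20: dY/dX = 8·e^20, Y = 8·e^20

Elasticity = (8·e^20) · (20 / (8·e^20)) = 20

Interpretation: for a small percentage change in X, the percentage change in Y is approximately 20.00 times as large.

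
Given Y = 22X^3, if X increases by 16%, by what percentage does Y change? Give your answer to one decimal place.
56.1%

For Y = 22X^3:
If X → X(1 + 0.16)
Then Y → Y · (1 + 0.16)^3
     ≈ Y · 1.5609

Percentage change = ((1 + 0.16)^3 − 1) × 100% ≈ 56.1%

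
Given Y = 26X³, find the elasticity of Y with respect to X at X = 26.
Elasticity = 3

Elasticity = (dY/dX) · (X/Y)

dY/dX = 78·X²
At X = 26: dY/dX = 52728, Y = 456976

Elasticity = 52728 · (26 / 456976) = 3

Interpretation: for a small percentage change in X, the percentage change in Y is approximately 3.00 times as large.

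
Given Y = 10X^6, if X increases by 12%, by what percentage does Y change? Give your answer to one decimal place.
97.4%

For Y = 10X^6:
If X → X(1 + 0.12)
Then Y → Y · (1 + 0.12)^6
     ≈ Y · 1.9738

Percentage change = ((1 + 0.12)^6 − 1) × 100% ≈ 97.4%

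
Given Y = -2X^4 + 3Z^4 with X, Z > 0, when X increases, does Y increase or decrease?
Y decreases

Taking the partial derivative:
∂Y/∂X = -8X^3

∂Y/∂X = -8X^3 < 0 (assuming positive values)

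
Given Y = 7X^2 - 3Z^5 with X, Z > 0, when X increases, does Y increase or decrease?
Y increases

Taking the partial derivative:
∂Y/∂X = 14X

∂Y/∂X = 14X > 0 (assuming positive values)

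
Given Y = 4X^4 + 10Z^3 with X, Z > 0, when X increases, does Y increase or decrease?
Y increases

Taking the partial derivative:
∂Y/∂X = 16X^3

∂Y/∂X = 16X^3 > 0 (assuming positive values)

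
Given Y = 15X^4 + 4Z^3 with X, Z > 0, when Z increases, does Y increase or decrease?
Y increases

Taking the partial derivative:
∂Y/∂Z = 12Z^2

∂Y/∂Z = 12Z^2 > 0 (assuming positive values)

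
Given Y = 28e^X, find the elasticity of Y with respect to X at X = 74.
Elasticity = 74

Elasticity = (dY/dX) · (X/Y)

dY/dX = 28·e^X
At X = 74: dY/dX = 28·e^74, Y = 28·e^74

Elasticity = (28·e^74) · (74 / (28·e^74)) = 74

Interpretation: for a small percentage change in X, the percentage change in Y is approximately 74.00 times as large.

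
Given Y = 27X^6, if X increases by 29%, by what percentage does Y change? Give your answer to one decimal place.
360.8%

For Y = 27X^6:
If X → X(1 + 0.29)
Then Y → Y · (1 + 0.29)^6
     ≈ Y · 4.6083

Percentage change = ((1 + 0.29)^6 − 1) × 100% ≈ 360.8%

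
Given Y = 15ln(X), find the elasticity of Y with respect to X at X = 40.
Elasticity = 1/ln(40) ≈ 0.2711

Elasticity = (dY/dX) · (X/Y)

dY/dX = 15/X
At X = 40: dY/dX = 3/8, Y = 15·ln(40)

Elasticity = (3/8) · (40 / (15·ln(40))) = 1/ln(40) ≈ 0.2711

Interpretation: for a small percentage change in X, the percentage change in Y is approximately 0.27 times as large.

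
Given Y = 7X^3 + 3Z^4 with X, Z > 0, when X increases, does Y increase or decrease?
Y increases

Taking the partial derivative:
∂Y/∂X = 21X^2

∂Y/∂X = 21X^2 > 0 (assuming positive values)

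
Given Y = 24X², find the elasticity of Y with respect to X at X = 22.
Elasticity = 2

Elasticity = (dY/dX) · (X/Y)

dY/dX = 48·X
At X = 22: dY/dX = 1056, Y = 11616

Elasticity = 1056 · (22 / 11616) = 2

Interpretation: for a small percentage change in X, the percentage change in Y is approximately 2.00 times as large.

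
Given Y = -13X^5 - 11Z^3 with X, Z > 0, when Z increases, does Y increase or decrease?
Y decreases

Taking the partial derivative:
∂Y/∂Z = -33Z^2

∂Y/∂Z = -33Z^2 < 0 (assuming positive values)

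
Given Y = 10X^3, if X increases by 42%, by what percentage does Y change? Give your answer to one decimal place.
186.3%

For Y = 10X^3:
If X → X(1 + 0.42)
Then Y → Y · (1 + 0.42)^3
     ≈ Y · 2.8633

Percentage change = ((1 + 0.42)^3 − 1) × 100% ≈ 186.3%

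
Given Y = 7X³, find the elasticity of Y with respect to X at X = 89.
Elasticity = 3

Elasticity = (dY/dX) · (X/Y)

dY/dX = 21·X²
At X = 89: dY/dX = 166341, Y = 4934783

Elasticity = 166341 · (89 / 4934783) = 3

Interpretation: for a small percentage change in X, the percentage change in Y is approximately 3.00 times as large.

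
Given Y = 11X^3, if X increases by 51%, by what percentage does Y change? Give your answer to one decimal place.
244.3%

For Y = 11X^3:
If X → X(1 + 0.51)
Then Y → Y · (1 + 0.51)^3
     ≈ Y · 3.4430

Percentage change = ((1 + 0.51)^3 − 1) × 100% ≈ 244.3%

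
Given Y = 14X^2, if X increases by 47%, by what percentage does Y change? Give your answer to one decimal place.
116.1%

For Y = 14X^2:
If X → X(1 + 0.47)
Then Y → Y · (1 + 0.47)^2
     = Y · 2.1609

Percentage change = ((1 + 0.47)^2 − 1) × 100% ≈ 116.1%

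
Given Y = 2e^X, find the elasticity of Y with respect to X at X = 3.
Elasticity = 3

Elasticity = (dY/dX) · (X/Y)

dY/dX = 2·e^X
At X = 3: dY/dX = 2·e^3, Y = 2·e^3

Elasticity = (2·e^3) · (3 / (2·e^3)) = 3

Interpretation: for a small percentage change in X, the percentage change in Y is approximately 3.00 times as large.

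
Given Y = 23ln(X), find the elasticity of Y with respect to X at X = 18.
Elasticity = 1/ln(18) ≈ 0.3460

Elasticity = (dY/dX) · (X/Y)

dY/dX = 23/X
At X = 18: dY/dX = 23/18, Y = 23·ln(18)

Elasticity = (23/18) · (18 / (23·ln(18))) = 1/ln(18) ≈ 0.3460

Interpretation: for a small percentage change in X, the percentage change in Y is approximately 0.35 times as large.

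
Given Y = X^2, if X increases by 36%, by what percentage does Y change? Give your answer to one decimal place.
85.0%

For Y = X^2:
If X → X(1 + 0.36)
Then Y → Y · (1 + 0.36)^2
     = Y · 1.8496

Percentage change = ((1 + 0.36)^2 − 1) × 100% ≈ 85.0%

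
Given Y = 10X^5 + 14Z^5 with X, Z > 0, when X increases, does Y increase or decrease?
Y increases

Taking the partial derivative:
∂Y/∂X = 50X^4

∂Y/∂X = 50X^4 > 0 (assuming positive values)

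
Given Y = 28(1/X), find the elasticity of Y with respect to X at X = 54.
Elasticity = -1

Elasticity = (dY/dX) · (X/Y)

dY/dX = -28/X²
At X = 54: dY/dX = -7/729, Y = 14/27

Elasticity = (-7/729) · (54 / (14/27)) = -1

Interpretation: for a small percentage change in X, the percentage change in Y is approximately -1.00 times as large.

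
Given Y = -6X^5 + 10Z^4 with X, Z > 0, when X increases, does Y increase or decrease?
Y decreases

Taking the partial derivative:
∂Y/∂X = -30X^4

∂Y/∂X = -30X^4 < 0 (assuming positive values)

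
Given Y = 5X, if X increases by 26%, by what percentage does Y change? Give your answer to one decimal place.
26.0%

For Y = 5X:
If X → X(1 + 0.26)
Then Y → Y · (1 + 0.26)^1
     = Y · 1.2600

Percentage change = ((1 + 0.26)^1 − 1) × 100% = 26.0%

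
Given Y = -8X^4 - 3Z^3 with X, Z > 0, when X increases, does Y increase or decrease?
Y decreases

Taking the partial derivative:
∂Y/∂X = -32X^3

∂Y/∂X = -32X^3 < 0 (assuming positive values)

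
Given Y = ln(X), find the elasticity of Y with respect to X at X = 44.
Elasticity = 1/ln(44) ≈ 0.2643

Elasticity = (dY/dX) · (X/Y)

dY/dX = 1/X
At X = 44: dY/dX = 1/44, Y = ln(44)

Elasticity = (1/44) · (44 / (ln(44))) = 1/ln(44) ≈ 0.2643

Interpretation: for a small percentage change in X, the percentage change in Y is approximately 0.26 times as large.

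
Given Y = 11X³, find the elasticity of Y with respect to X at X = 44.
Elasticity = 3

Elasticity = (dY/dX) · (X/Y)

dY/dX = 33·X²
At X = 44: dY/dX = 63888, Y = 937024

Elasticity = 63888 · (44 / 937024) = 3

Interpretation: for a small percentage change in X, the percentage change in Y is approximately 3.00 times as large.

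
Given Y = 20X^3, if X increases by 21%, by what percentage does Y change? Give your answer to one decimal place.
77.2%

For Y = 20X^3:
If X → X(1 + 0.21)
Then Y → Y · (1 + 0.21)^3
     ≈ Y · 1.7716

Percentage change = ((1 + 0.21)^3 − 1) × 100% ≈ 77.2%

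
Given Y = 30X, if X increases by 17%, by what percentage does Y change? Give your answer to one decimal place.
17.0%

For Y = 30X:
If X → X(1 + 0.17)
Then Y → Y · (1 + 0.17)^1
     = Y · 1.1700

Percentage change = ((1 + 0.17)^1 − 1) × 100% = 17.0%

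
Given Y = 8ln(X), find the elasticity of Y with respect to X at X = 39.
Elasticity = 1/ln(39) ≈ 0.2730

Elasticity = (dY/dX) · (X/Y)

dY/dX = 8/X
At X = 39: dY/dX = 8/39, Y = 8·ln(39)

Elasticity = (8/39) · (39 / (8·ln(39))) = 1/ln(39) ≈ 0.2730

Interpretation: for a small percentage change in X, the percentage change in Y is approximately 0.27 times as large.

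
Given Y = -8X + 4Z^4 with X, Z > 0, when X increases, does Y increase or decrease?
Y decreases

Taking the partial derivative:
∂Y/∂X = -8

∂Y/∂X = -8 < 0 (assuming positive values)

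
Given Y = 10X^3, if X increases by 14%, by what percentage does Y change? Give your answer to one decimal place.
48.2%

For Y = 10X^3:
If X → X(1 + 0.14)
Then Y → Y · (1 + 0.14)^3
     ≈ Y · 1.4815

Percentage change = ((1 + 0.14)^3 − 1) × 100% ≈ 48.2%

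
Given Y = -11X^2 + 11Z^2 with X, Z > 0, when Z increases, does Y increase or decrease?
Y increases

Taking the partial derivative:
∂Y/∂Z = 22Z

∂Y/∂Z = 22Z > 0 (assuming positive values)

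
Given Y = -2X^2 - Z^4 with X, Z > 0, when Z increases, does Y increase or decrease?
Y decreases

Taking the partial derivative:
∂Y/∂Z = -4Z^3

∂Y/∂Z = -4Z^3 < 0 (assuming positive values)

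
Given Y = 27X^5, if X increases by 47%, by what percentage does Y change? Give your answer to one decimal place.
586.4%

For Y = 27X^5:
If X → X(1 + 0.47)
Then Y → Y · (1 + 0.47)^5
     ≈ Y · 6.8641

Percentage change = ((1 + 0.47)^5 − 1) × 100% ≈ 586.4%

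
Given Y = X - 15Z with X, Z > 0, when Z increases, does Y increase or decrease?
Y decreases

Taking the partial derivative:
∂Y/∂Z = -15

∂Y/∂Z = -15 < 0 (assuming positive values)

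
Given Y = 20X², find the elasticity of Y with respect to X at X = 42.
Elasticity = 2

Elasticity = (dY/dX) · (X/Y)

dY/dX = 40·X
At X = 42: dY/dX = 1680, Y = 35280

Elasticity = 1680 · (42 / 35280) = 2

Interpretation: for a small percentage change in X, the percentage change in Y is approximately 2.00 times as large.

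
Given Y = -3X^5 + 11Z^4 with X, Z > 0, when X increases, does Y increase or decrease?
Y decreases

Taking the partial derivative:
∂Y/∂X = -15X^4

∂Y/∂X = -15X^4 < 0 (assuming positive values)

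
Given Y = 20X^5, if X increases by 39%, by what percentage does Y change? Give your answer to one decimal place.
418.9%

For Y = 20X^5:
If X → X(1 + 0.39)
Then Y → Y · (1 + 0.39)^5
     ≈ Y · 5.1889

Percentage change = ((1 + 0.39)^5 − 1) × 100% ≈ 418.9%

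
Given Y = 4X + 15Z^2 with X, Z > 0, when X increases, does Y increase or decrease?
Y increases

Taking the partial derivative:
∂Y/∂X = 4

∂Y/∂X = 4 > 0 (assuming positive values)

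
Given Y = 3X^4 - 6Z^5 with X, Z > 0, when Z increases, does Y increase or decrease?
Y decreases

Taking the partial derivative:
∂Y/∂Z = -30Z^4

∂Y/∂Z = -30Z^4 < 0 (assuming positive values)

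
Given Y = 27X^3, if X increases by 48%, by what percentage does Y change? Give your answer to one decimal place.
224.2%

For Y = 27X^3:
If X → X(1 + 0.48)
Then Y → Y · (1 + 0.48)^3
     ≈ Y · 3.2418

Percentage change = ((1 + 0.48)^3 − 1) × 100% ≈ 224.2%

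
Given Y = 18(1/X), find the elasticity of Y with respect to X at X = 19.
Elasticity = -1

Elasticity = (dY/dX) · (X/Y)

dY/dX = -18/X²
At X = 19: dY/dX = -18/361, Y = 18/19

Elasticity = (-18/361) · (19 / (18/19)) = -1

Interpretation: for a small percentage change in X, the percentage change in Y is approximately -1.00 times as large.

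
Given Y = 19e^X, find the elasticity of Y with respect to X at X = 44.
Elasticity = 44

Elasticity = (dY/dX) · (X/Y)

dY/dX = 19·e^X
At X = 44: dY/dX = 19·e^44, Y = 19·e^44

Elasticity = (19·e^44) · (44 / (19·e^44)) = 44

Interpretation: for a small percentage change in X, the percentage change in Y is approximately 44.00 times as large.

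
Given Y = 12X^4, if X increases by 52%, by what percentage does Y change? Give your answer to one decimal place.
433.8%

For Y = 12X^4:
If X → X(1 + 0.52)
Then Y → Y · (1 + 0.52)^4
     ≈ Y · 5.3379

Percentage change = ((1 + 0.52)^4 − 1) × 100% ≈ 433.8%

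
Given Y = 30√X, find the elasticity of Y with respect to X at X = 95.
Elasticity = 1/2

Elasticity = (dY/dX) · (X/Y)

dY/dX = 15/√X
At X = 95: dY/dX = 3·√95/19, Y = 30·√95

Elasticity = (3·√95/19) · (95 / (30·√95)) = 1/2

Interpretation: for a small percentage change in X, the percentage change in Y is approximately 0.50 times as large.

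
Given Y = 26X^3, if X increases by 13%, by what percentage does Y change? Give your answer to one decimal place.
44.3%

For Y = 26X^3:
If X → X(1 + 0.13)
Then Y → Y · (1 + 0.13)^3
     ≈ Y · 1.4429

Percentage change = ((1 + 0.13)^3 − 1) × 100% ≈ 44.3%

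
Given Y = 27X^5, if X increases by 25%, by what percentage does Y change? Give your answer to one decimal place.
205.2%

For Y = 27X^5:
If X → X(1 + 0.25)
Then Y → Y · (1 + 0.25)^5
     ≈ Y · 3.0518

Percentage change = ((1 + 0.25)^5 − 1) × 100% ≈ 205.2%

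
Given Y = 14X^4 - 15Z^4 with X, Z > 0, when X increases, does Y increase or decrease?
Y increases

Taking the partial derivative:
∂Y/∂X = 56X^3

∂Y/∂X = 56X^3 > 0 (assuming positive values)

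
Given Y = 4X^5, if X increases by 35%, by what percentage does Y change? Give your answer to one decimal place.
348.4%

For Y = 4X^5:
If X → X(1 + 0.35)
Then Y → Y · (1 + 0.35)^5
     ≈ Y · 4.4840

Percentage change = ((1 + 0.35)^5 − 1) × 100% ≈ 348.4%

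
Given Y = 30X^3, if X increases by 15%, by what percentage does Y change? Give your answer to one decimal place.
52.1%

For Y = 30X^3:
If X → X(1 + 0.15)
Then Y → Y · (1 + 0.15)^3
     ≈ Y · 1.5209

Percentage change = ((1 + 0.15)^3 − 1) × 100% ≈ 52.1%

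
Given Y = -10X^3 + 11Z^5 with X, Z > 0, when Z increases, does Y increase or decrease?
Y increases

Taking the partial derivative:
∂Y/∂Z = 55Z^4

∂Y/∂Z = 55Z^4 > 0 (assuming positive values)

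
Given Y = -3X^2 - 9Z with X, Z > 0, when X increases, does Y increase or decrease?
Y decreases

Taking the partial derivative:
∂Y/∂X = -6X

∂Y/∂X = -6X < 0 (assuming positive values)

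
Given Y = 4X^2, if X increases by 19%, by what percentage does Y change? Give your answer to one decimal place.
41.6%

For Y = 4X^2:
If X → X(1 + 0.19)
Then Y → Y · (1 + 0.19)^2
     = Y · 1.4161

Percentage change = ((1 + 0.19)^2 − 1) × 100% ≈ 41.6%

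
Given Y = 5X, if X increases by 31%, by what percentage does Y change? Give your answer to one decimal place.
31.0%

For Y = 5X:
If X → X(1 + 0.31)
Then Y → Y · (1 + 0.31)^1
     = Y · 1.3100

Percentage change = ((1 + 0.31)^1 − 1) × 100% = 31.0%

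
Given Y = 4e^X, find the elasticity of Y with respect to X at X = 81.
Elasticity = 81

Elasticity = (dY/dX) · (X/Y)

dY/dX = 4·e^X
At X = 81: dY/dX = 4·e^81, Y = 4·e^81

Elasticity = (4·e^81) · (81 / (4·e^81)) = 81

Interpretation: for a small percentage change in X, the percentage change in Y is approximately 81.00 times as large.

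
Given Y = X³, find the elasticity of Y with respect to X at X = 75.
Elasticity = 3

Elasticity = (dY/dX) · (X/Y)

dY/dX = 3·X²
At X = 75: dY/dX = 16875, Y = 421875

Elasticity = 16875 · (75 / 421875) = 3

Interpretation: for a small percentage change in X, the percentage change in Y is approximately 3.00 times as large.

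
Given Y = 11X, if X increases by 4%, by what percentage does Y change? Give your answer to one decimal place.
4.0%

For Y = 11X:
If X → X(1 + 0.04)
Then Y → Y · (1 + 0.04)^1
     = Y · 1.0400

Percentage change = ((1 + 0.04)^1 − 1) × 100% = 4.0%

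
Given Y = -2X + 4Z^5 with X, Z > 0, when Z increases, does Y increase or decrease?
Y increases

Taking the partial derivative:
∂Y/∂Z = 20Z^4

∂Y/∂Z = 20Z^4 > 0 (assuming positive values)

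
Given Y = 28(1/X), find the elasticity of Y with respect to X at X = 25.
Elasticity = -1

Elasticity = (dY/dX) · (X/Y)

dY/dX = -28/X²
At X = 25: dY/dX = -28/625, Y = 28/25

Elasticity = (-28/625) · (25 / (28/25)) = -1

Interpretation: for a small percentage change in X, the percentage change in Y is approximately -1.00 times as large.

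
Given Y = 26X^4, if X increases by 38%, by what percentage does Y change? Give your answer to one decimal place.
262.7%

For Y = 26X^4:
If X → X(1 + 0.38)
Then Y → Y · (1 + 0.38)^4
     ≈ Y · 3.6267

Percentage change = ((1 + 0.38)^4 − 1) × 100% ≈ 262.7%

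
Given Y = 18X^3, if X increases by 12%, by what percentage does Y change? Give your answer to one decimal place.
40.5%

For Y = 18X^3:
If X → X(1 + 0.12)
Then Y → Y · (1 + 0.12)^3
     ≈ Y · 1.4049

Percentage change = ((1 + 0.12)^3 − 1) × 100% ≈ 40.5%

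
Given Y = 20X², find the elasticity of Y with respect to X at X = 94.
Elasticity = 2

Elasticity = (dY/dX) · (X/Y)

dY/dX = 40·X
At X = 94: dY/dX = 3760, Y = 176720

Elasticity = 3760 · (94 / 176720) = 2

Interpretation: for a small percentage change in X, the percentage change in Y is approximately 2.00 times as large.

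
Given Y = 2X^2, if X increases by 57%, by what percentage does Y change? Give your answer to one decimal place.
146.5%

For Y = 2X^2:
If X → X(1 + 0.57)
Then Y → Y · (1 + 0.57)^2
     = Y · 2.4649

Percentage change = ((1 + 0.57)^2 − 1) × 100% ≈ 146.5%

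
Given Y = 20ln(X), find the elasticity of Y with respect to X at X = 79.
Elasticity = 1/ln(79) ≈ 0.2289

Elasticity = (dY/dX) · (X/Y)

dY/dX = 20/X
At X = 79: dY/dX = 20/79, Y = 20·ln(79)

Elasticity = (20/79) · (79 / (20·ln(79))) = 1/ln(79) ≈ 0.2289

Interpretation: for a small percentage change in X, the percentage change in Y is approximately 0.23 times as large.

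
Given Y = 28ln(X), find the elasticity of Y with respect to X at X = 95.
Elasticity = 1/ln(95) ≈ 0.2196

Elasticity = (dY/dX) · (X/Y)

dY/dX = 28/X
At X = 95: dY/dX = 28/95, Y = 28·ln(95)

Elasticity = (28/95) · (95 / (28·ln(95))) = 1/ln(95) ≈ 0.2196

Interpretation: for a small percentage change in X, the percentage change in Y is approximately 0.22 times as large.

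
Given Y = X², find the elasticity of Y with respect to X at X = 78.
Elasticity = 2

Elasticity = (dY/dX) · (X/Y)

dY/dX = 2·X
At X = 78: dY/dX = 156, Y = 6084

Elasticity = 156 · (78 / 6084) = 2

Interpretation: for a small percentage change in X, the percentage change in Y is approximately 2.00 times as large.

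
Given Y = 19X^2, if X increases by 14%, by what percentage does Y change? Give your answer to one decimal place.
30.0%

For Y = 19X^2:
If X → X(1 + 0.14)
Then Y → Y · (1 + 0.14)^2
     = Y · 1.2996

Percentage change = ((1 + 0.14)^2 − 1) × 100% ≈ 30.0%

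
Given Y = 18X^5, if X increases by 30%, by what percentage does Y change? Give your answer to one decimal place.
271.3%

For Y = 18X^5:
If X → X(1 + 0.3)
Then Y → Y · (1 + 0.3)^5
     ≈ Y · 3.7129

Percentage change = ((1 + 0.3)^5 − 1) × 100% ≈ 271.3%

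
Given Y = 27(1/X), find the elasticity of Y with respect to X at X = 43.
Elasticity = -1

Elasticity = (dY/dX) · (X/Y)

dY/dX = -27/X²
At X = 43: dY/dX = -27/1849, Y = 27/43

Elasticity = (-27/1849) · (43 / (27/43)) = -1

Interpretation: for a small percentage change in X, the percentage change in Y is approximately -1.00 times as large.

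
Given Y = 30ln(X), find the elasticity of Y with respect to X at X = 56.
Elasticity = 1/ln(56) ≈ 0.2484

Elasticity = (dY/dX) · (X/Y)

dY/dX = 30/X
At X = 56: dY/dX = 15/28, Y = 30·ln(56)

Elasticity = (15/28) · (56 / (30·ln(56))) = 1/ln(56) ≈ 0.2484

Interpretation: for a small percentage change in X, the percentage change in Y is approximately 0.25 times as large.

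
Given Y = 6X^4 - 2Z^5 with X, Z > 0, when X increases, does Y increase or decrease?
Y increases

Taking the partial derivative:
∂Y/∂X = 24X^3

∂Y/∂X = 24X^3 > 0 (assuming positive values)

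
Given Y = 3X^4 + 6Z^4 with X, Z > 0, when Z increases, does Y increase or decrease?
Y increases

Taking the partial derivative:
∂Y/∂Z = 24Z^3

∂Y/∂Z = 24Z^3 > 0 (assuming positive values)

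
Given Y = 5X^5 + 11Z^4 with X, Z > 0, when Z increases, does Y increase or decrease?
Y increases

Taking the partial derivative:
∂Y/∂Z = 44Z^3

∂Y/∂Z = 44Z^3 > 0 (assuming positive values)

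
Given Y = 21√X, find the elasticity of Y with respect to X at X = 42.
Elasticity = 1/2

Elasticity = (dY/dX) · (X/Y)

dY/dX = 21/(2·√X)
At X = 42: dY/dX = √42/4, Y = 21·√42

Elasticity = (√42/4) · (42 / (21·√42)) = 1/2

Interpretation: for a small percentage change in X, the percentage change in Y is approximately 0.50 times as large.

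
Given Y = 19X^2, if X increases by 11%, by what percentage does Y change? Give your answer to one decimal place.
23.2%

For Y = 19X^2:
If X → X(1 + 0.11)
Then Y → Y · (1 + 0.11)^2
     = Y · 1.2321

Percentage change = ((1 + 0.11)^2 − 1) × 100% ≈ 23.2%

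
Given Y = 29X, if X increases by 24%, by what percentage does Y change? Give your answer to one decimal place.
24.0%

For Y = 29X:
If X → X(1 + 0.24)
Then Y → Y · (1 + 0.24)^1
     = Y · 1.2400

Percentage change = ((1 + 0.24)^1 − 1) × 100% = 24.0%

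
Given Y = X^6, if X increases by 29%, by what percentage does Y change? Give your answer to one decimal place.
360.8%

For Y = X^6:
If X → X(1 + 0.29)
Then Y → Y · (1 + 0.29)^6
     ≈ Y · 4.6083

Percentage change = ((1 + 0.29)^6 − 1) × 100% ≈ 360.8%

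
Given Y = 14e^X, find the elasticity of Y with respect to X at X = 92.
Elasticity = 92

Elasticity = (dY/dX) · (X/Y)

dY/dX = 14·e^X
At X = 92: dY/dX = 14·e^92, Y = 14·e^92

Elasticity = (14·e^92) · (92 / (14·e^92)) = 92

Interpretation: for a small percentage change in X, the percentage change in Y is approximately 92.00 times as large.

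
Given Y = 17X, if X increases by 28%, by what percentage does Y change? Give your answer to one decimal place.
28.0%

For Y = 17X:
If X → X(1 + 0.28)
Then Y → Y · (1 + 0.28)^1
     = Y · 1.2800

Percentage change = ((1 + 0.28)^1 − 1) × 100% = 28.0%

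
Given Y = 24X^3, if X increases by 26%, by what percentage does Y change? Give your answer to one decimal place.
100.0%

For Y = 24X^3:
If X → X(1 + 0.26)
Then Y → Y · (1 + 0.26)^3
     ≈ Y · 2.0004

Percentage change = ((1 + 0.26)^3 − 1) × 100% ≈ 100.0%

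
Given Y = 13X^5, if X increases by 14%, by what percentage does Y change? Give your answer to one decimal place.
92.5%

For Y = 13X^5:
If X → X(1 + 0.14)
Then Y → Y · (1 + 0.14)^5
     ≈ Y · 1.9254

Percentage change = ((1 + 0.14)^5 − 1) × 100% ≈ 92.5%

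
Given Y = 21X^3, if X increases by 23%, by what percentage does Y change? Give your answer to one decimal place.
86.1%

For Y = 21X^3:
If X → X(1 + 0.23)
Then Y → Y · (1 + 0.23)^3
     ≈ Y · 1.8609

Percentage change = ((1 + 0.23)^3 − 1) × 100% ≈ 86.1%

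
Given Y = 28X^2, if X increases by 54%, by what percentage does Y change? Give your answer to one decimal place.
137.2%

For Y = 28X^2:
If X → X(1 + 0.54)
Then Y → Y · (1 + 0.54)^2
     = Y · 2.3716

Percentage change = ((1 + 0.54)^2 − 1) × 100% ≈ 137.2%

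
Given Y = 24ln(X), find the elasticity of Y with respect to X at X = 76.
Elasticity = 1/ln(76) ≈ 0.2309

Elasticity = (dY/dX) · (X/Y)

dY/dX = 24/X
At X = 76: dY/dX = 6/19, Y = 24·ln(76)

Elasticity = (6/19) · (76 / (24·ln(76))) = 1/ln(76) ≈ 0.2309

Interpretation: for a small percentage change in X, the percentage change in Y is approximately 0.23 times as large.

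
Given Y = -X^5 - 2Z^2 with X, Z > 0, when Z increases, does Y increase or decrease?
Y decreases

Taking the partial derivative:
∂Y/∂Z = -4Z

∂Y/∂Z = -4Z < 0 (assuming positive values)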